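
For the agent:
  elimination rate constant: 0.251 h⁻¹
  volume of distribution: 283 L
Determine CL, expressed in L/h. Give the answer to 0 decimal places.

CL = k × Vd = 0.251 × 283 = 71.03 L/h

71 L/h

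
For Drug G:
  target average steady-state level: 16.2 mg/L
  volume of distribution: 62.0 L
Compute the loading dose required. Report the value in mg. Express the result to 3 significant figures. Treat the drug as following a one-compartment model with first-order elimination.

LD = Css × Vd = 16.2 × 62.0 = 1004 mg

1000 mg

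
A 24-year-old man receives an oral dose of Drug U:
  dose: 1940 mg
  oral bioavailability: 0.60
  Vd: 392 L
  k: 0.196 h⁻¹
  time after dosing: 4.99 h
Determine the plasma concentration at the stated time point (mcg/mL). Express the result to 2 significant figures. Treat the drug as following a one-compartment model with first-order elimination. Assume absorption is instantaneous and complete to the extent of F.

Amount reaching circulation = F × Dose = 0.60 × 1940 = 1164 mg
C₀ = F·Dose / Vd = 1164 / 392 = 2.969 mg/L
C = C₀ · e^(−k·t) = 2.969 × e^(−0.1960 × 4.99)
  = 2.969 × 0.3760 = 1.116 mg/L
(1.116 mg/L = 1.116 mcg/mL)

1.1 mcg/mL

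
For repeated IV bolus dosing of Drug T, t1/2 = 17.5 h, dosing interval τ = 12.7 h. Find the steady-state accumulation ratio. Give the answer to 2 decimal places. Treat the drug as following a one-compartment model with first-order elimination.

2.53

k = ln2 / t½ = 0.693147 / 17.5 = 0.03961 h⁻¹
e^(−kτ) = e^(−0.03961 × 12.7) = 0.6047
Accumulation ratio R = 1 / (1 − e^(−kτ)) = 1 / (1 − 0.6047) = 2.530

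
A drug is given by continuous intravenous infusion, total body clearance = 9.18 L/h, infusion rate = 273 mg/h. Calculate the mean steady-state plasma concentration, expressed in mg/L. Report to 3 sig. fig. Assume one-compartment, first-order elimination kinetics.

29.7 mg/L

At steady state Css = R₀ / CL = 273 / 9.180 = 29.74 mg/L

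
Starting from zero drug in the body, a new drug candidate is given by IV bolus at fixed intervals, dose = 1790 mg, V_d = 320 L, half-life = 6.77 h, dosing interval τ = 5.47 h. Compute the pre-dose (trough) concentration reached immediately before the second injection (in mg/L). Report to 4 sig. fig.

C₀ per dose = Dose / Vd = 1790 / 320 = 5.594 mg/L
k = ln2 / t½ = 0.693147 / 6.77 = 0.1024 h⁻¹
Fraction remaining after one interval: r = e^(−kτ) = e^(−0.1024 × 5.47) = 0.5711
Before dose 2, 1 dose has been given (aged 1τ).
C_trough = C₀ × r = 5.594 × 0.5711 = 3.195 mg/L

3.195 mg/L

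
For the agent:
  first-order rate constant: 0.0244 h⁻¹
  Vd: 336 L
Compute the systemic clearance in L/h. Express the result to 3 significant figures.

CL = k × Vd = 0.0244 × 336 = 8.198 L/h

8.20 L/h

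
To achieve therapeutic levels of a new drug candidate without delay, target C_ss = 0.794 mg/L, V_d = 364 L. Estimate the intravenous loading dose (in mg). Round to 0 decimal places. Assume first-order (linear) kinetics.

289 mg

LD = Css × Vd = 0.794 × 364 = 289.0 mg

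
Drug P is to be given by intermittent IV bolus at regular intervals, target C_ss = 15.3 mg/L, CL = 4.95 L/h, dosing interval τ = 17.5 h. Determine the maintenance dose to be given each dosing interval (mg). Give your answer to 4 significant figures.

At steady state, Dose/τ = Css × CL.
Dose = Css × CL × τ = 15.3 × 4.950 × 17.5 = 1325 mg

1325 mg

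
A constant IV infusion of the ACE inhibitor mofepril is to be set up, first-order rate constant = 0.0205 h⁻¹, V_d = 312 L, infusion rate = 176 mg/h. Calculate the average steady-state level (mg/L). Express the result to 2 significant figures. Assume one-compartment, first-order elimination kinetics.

28 mg/L

CL = k × Vd = 0.02050 × 312 = 6.396 L/h
At steady state Css = R₀ / CL = 176 / 6.396 = 27.52 mg/L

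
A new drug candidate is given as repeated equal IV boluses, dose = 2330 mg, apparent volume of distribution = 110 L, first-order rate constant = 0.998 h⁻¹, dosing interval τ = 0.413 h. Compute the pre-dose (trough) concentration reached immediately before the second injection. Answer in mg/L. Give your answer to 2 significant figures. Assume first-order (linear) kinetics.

14 mg/L

C₀ per dose = Dose / Vd = 2330 / 110 = 21.18 mg/L
Fraction remaining after one interval: r = e^(−kτ) = e^(−0.9980 × 0.413) = 0.6622
Before dose 2, 1 dose has been given (aged 1τ).
C_trough = C₀ × r = 21.18 × 0.6622 = 14.03 mg/L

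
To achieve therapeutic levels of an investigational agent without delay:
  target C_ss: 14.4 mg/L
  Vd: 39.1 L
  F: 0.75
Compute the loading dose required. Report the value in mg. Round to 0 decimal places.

751 mg

LD = Css × Vd / F = 14.4 × 39.1 / 0.75 = 750.7 mg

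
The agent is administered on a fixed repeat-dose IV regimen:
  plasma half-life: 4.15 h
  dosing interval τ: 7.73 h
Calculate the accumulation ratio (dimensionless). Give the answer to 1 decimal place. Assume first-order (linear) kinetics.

k = ln2 / t½ = 0.693147 / 4.15 = 0.1670 h⁻¹
e^(−kτ) = e^(−0.1670 × 7.73) = 0.2750
Accumulation ratio R = 1 / (1 − e^(−kτ)) = 1 / (1 − 0.2750) = 1.379

1.4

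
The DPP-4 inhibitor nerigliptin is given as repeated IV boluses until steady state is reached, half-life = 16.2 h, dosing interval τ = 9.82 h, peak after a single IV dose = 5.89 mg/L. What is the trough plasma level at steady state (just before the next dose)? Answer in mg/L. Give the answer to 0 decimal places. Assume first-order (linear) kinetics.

11 mg/L

k = ln2 / t½ = 0.693147 / 16.2 = 0.04279 h⁻¹
e^(−kτ) = e^(−0.04279 × 9.82) = 0.6569
Accumulation ratio R = 1 / (1 − e^(−kτ)) = 1 / (1 − 0.6569) = 2.915
Steady-state trough = C₀ × R × e^(−kτ) = 5.89 × 2.915 × 0.6569 = 11.28 mg/L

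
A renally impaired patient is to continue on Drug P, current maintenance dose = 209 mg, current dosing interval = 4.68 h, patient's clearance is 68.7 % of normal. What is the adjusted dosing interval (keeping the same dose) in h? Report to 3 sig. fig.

6.81 h

To keep the same average steady-state level, dosing rate must scale with clearance.
CL ratio = 68.7 / 100 = 0.6870
New interval (same dose) = 4.68 / 0.6870 = 6.812 h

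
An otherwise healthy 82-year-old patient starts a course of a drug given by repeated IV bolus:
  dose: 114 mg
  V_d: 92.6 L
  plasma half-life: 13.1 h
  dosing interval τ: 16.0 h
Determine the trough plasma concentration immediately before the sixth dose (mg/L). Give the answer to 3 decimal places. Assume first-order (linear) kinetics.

0.911 mg/L

C₀ per dose = Dose / Vd = 114 / 92.6 = 1.231 mg/L
k = ln2 / t½ = 0.693147 / 13.1 = 0.05291 h⁻¹
Fraction remaining after one interval: r = e^(−kτ) = e^(−0.05291 × 16.0) = 0.4289
Before dose 6, 5 doses have been given (aged 1τ, 2τ, 3τ, 4τ, 5τ).
C_trough = C₀ × (r + r² + … + r^5) = C₀ × r(1−r^5)/(1−r)
        = 1.231 × 0.4289 × (1 − 0.01451) / (1 − 0.4289) = 0.9111 mg/L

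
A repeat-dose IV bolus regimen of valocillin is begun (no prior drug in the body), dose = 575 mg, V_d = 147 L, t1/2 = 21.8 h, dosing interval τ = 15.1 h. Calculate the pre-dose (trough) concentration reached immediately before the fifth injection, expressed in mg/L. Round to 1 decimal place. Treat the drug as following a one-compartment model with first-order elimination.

C₀ per dose = Dose / Vd = 575 / 147 = 3.912 mg/L
k = ln2 / t½ = 0.693147 / 21.8 = 0.03180 h⁻¹
Fraction remaining after one interval: r = e^(−kτ) = e^(−0.03180 × 15.1) = 0.6187
Before dose 5, 4 doses have been given (aged 1τ, 2τ, 3τ, 4τ).
C_trough = C₀ × (r + r² + … + r^4) = C₀ × r(1−r^4)/(1−r)
        = 3.912 × 0.6187 × (1 − 0.1465) / (1 − 0.6187) = 5.418 mg/L

5.4 mg/L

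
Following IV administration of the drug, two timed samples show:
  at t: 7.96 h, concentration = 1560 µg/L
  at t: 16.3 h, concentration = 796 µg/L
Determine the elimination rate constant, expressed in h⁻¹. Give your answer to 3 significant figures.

0.0807 h⁻¹

k = ln(C₁/C₂) / (t₂ − t₁) = ln(1560/796) / (16.3 − 7.96)
  = 0.6728 / 8.340 = 0.08067 h⁻¹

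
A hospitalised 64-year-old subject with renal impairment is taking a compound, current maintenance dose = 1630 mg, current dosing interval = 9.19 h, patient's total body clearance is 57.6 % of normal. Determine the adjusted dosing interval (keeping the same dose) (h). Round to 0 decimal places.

To keep the same average steady-state level, dosing rate must scale with clearance.
CL ratio = 57.6 / 100 = 0.5760
New interval (same dose) = 9.19 / 0.5760 = 15.95 h

16 h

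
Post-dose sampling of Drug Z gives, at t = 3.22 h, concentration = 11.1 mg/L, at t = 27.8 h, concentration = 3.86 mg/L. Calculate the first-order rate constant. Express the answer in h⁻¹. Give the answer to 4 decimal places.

k = ln(C₁/C₂) / (t₂ − t₁) = ln(11.1/3.86) / (27.8 − 3.22)
  = 1.056 / 24.58 = 0.04296 h⁻¹

0.0430 h⁻¹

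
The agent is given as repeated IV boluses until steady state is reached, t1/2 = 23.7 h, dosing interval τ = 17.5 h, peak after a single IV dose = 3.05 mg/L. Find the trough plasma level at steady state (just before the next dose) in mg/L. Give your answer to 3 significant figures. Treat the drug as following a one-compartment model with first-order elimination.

k = ln2 / t½ = 0.693147 / 23.7 = 0.02925 h⁻¹
e^(−kτ) = e^(−0.02925 × 17.5) = 0.5994
Accumulation ratio R = 1 / (1 − e^(−kτ)) = 1 / (1 − 0.5994) = 2.496
Steady-state trough = C₀ × R × e^(−kτ) = 3.05 × 2.496 × 0.5994 = 4.563 mg/L

4.56 mg/L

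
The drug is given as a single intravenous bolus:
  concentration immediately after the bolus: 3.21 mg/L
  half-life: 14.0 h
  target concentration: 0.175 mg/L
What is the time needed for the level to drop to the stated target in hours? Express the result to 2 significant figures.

k = ln2 / t½ = 0.693147 / 14.0 = 0.04951 h⁻¹
t = ln(C₀ / C) / k = ln(3.210 / 0.175) / 0.04951
  = ln(18.34) / 0.04951 = 2.909 / 0.04951 = 58.76 h

59 h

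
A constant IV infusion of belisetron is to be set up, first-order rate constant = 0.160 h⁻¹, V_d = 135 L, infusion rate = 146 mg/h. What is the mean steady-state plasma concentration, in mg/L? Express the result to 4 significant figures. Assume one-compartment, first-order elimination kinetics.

6.759 mg/L

CL = k × Vd = 0.1600 × 135 = 21.60 L/h
At steady state Css = R₀ / CL = 146 / 21.60 = 6.759 mg/L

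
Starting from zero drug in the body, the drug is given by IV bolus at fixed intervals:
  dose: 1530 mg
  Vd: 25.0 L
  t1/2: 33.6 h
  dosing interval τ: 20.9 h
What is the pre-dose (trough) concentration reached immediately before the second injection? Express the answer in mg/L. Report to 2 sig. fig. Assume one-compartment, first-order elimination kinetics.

40 mg/L

C₀ per dose = Dose / Vd = 1530 / 25.0 = 61.20 mg/L
k = ln2 / t½ = 0.693147 / 33.6 = 0.02063 h⁻¹
Fraction remaining after one interval: r = e^(−kτ) = e^(−0.02063 × 20.9) = 0.6498
Before dose 2, 1 dose has been given (aged 1τ).
C_trough = C₀ × r = 61.20 × 0.6498 = 39.77 mg/L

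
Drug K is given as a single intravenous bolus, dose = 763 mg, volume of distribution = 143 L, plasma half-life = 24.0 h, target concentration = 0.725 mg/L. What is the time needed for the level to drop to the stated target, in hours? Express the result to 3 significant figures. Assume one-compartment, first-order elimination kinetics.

C₀ = Dose / Vd = 763.0 / 143 = 5.336 mg/L
k = ln2 / t½ = 0.693147 / 24.0 = 0.02888 h⁻¹
t = ln(C₀ / C) / k = ln(5.336 / 0.725) / 0.02888
  = ln(7.360) / 0.02888 = 1.996 / 0.02888 = 69.11 h

69.1 h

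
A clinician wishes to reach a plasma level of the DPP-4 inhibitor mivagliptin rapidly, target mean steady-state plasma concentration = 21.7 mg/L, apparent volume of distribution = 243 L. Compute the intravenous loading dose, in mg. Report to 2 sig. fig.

LD = Css × Vd = 21.7 × 243 = 5273 mg

5300 mg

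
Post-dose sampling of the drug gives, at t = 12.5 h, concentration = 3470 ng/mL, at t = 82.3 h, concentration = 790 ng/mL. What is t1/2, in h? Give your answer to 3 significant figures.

k = ln(C₁/C₂) / (t₂ − t₁) = ln(3470/790) / (82.3 − 12.5)
  = 1.480 / 69.80 = 0.02120 h⁻¹
t½ = ln2 / k = 0.693147 / 0.02120 = 32.70 h

32.7 h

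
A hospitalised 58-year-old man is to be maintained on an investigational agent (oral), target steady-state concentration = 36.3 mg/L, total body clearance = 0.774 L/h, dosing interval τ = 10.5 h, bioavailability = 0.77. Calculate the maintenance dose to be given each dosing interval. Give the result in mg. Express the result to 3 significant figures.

383 mg

At steady state, F × (Dose/τ) = Css × CL.
Dose = Css × CL × τ / F = 36.3 × 0.7740 × 10.5 / 0.77 = 383.1 mg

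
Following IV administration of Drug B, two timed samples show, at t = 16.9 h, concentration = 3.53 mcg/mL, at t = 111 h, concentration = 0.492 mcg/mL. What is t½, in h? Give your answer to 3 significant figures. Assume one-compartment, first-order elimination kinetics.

k = ln(C₁/C₂) / (t₂ − t₁) = ln(3.53/0.492) / (111 − 16.9)
  = 1.971 / 94.10 = 0.02095 h⁻¹
t½ = ln2 / k = 0.693147 / 0.02095 = 33.09 h

33.1 h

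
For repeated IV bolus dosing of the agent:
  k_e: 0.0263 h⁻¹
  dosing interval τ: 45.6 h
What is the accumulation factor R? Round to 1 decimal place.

e^(−kτ) = e^(−0.02630 × 45.6) = 0.3014
Accumulation ratio R = 1 / (1 − e^(−kτ)) = 1 / (1 − 0.3014) = 1.431

1.4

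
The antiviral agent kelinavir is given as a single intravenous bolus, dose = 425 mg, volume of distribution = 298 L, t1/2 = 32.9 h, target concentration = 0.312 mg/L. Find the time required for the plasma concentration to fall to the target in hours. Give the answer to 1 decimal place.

72.1 h

C₀ = Dose / Vd = 425.0 / 298 = 1.426 mg/L
k = ln2 / t½ = 0.693147 / 32.9 = 0.02107 h⁻¹
t = ln(C₀ / C) / k = ln(1.426 / 0.312) / 0.02107
  = ln(4.571) / 0.02107 = 1.520 / 0.02107 = 72.14 h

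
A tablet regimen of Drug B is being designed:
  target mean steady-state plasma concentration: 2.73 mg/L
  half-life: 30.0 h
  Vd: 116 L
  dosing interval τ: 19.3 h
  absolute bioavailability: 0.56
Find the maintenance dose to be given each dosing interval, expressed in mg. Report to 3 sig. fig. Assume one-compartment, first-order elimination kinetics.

252 mg

k = ln2 / t½ = 0.693147 / 30.0 = 0.02310 h⁻¹
CL = k × Vd = 0.02310 × 116 = 2.680 L/h
At steady state, F × (Dose/τ) = Css × CL.
Dose = Css × CL × τ / F = 2.73 × 2.680 × 19.3 / 0.56 = 252.2 mg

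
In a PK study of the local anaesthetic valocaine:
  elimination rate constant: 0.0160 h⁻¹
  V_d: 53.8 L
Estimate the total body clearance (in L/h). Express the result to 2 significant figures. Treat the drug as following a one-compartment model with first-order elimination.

0.86 L/h

CL = k × Vd = 0.0160 × 53.8 = 0.8608 L/h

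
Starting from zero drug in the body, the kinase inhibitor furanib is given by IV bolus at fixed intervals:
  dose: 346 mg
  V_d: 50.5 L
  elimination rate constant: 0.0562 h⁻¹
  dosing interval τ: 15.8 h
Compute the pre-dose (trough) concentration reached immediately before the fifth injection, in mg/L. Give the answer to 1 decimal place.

4.7 mg/L

C₀ per dose = Dose / Vd = 346 / 50.5 = 6.851 mg/L
Fraction remaining after one interval: r = e^(−kτ) = e^(−0.05620 × 15.8) = 0.4115
Before dose 5, 4 doses have been given (aged 1τ, 2τ, 3τ, 4τ).
C_trough = C₀ × (r + r² + … + r^4) = C₀ × r(1−r^4)/(1−r)
        = 6.851 × 0.4115 × (1 − 0.02867) / (1 − 0.4115) = 4.653 mg/L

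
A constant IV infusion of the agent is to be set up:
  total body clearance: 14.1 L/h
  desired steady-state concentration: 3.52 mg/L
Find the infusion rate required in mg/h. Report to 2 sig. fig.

50 mg/h

At steady state, infusion rate R₀ = Css × CL = 3.52 × 14.10 = 49.63 mg/h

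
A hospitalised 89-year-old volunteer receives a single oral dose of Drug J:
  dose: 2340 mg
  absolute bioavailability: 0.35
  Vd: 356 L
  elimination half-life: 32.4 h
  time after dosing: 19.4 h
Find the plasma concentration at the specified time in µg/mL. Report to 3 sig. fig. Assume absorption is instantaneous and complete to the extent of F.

Amount reaching circulation = F × Dose = 0.35 × 2340 = 819.0 mg
C₀ = F·Dose / Vd = 819.0 / 356 = 2.301 mg/L
k = ln2 / t½ = 0.693147 / 32.4 = 0.02139 h⁻¹
C = C₀ · e^(−k·t) = 2.301 × e^(−0.02139 × 19.4)
  = 2.301 × 0.6604 = 1.520 mg/L
(1.520 mg/L = 1.520 µg/mL)

1.52 µg/mL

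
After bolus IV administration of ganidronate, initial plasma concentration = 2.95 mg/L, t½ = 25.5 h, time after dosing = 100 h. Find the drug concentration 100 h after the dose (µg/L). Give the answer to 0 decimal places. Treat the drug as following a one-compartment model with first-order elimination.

195 µg/L

k = ln2 / t½ = 0.693147 / 25.5 = 0.02718 h⁻¹
C = C₀ · e^(−k·t) = 2.950 × e^(−0.02718 × 100)
  = 2.950 × 0.06601 = 0.1947 mg/L
Convert: 0.1947 mg/L × 1000 = 194.7 µg/L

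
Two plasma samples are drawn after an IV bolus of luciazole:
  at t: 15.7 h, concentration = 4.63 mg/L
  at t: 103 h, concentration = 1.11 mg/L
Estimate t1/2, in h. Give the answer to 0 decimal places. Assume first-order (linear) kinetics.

k = ln(C₁/C₂) / (t₂ − t₁) = ln(4.63/1.11) / (103 − 15.7)
  = 1.428 / 87.30 = 0.01636 h⁻¹
t½ = ln2 / k = 0.693147 / 0.01636 = 42.37 h

42 h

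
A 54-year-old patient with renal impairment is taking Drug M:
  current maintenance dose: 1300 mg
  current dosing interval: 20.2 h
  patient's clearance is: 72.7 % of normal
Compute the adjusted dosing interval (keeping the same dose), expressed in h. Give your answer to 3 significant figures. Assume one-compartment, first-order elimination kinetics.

27.8 h

To keep the same average steady-state level, dosing rate must scale with clearance.
CL ratio = 72.7 / 100 = 0.7270
New interval (same dose) = 20.2 / 0.7270 = 27.79 h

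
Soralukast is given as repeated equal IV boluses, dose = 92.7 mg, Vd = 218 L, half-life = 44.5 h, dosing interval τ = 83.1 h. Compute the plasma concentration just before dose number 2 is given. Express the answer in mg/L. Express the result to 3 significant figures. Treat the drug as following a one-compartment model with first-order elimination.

C₀ per dose = Dose / Vd = 92.7 / 218 = 0.4252 mg/L
k = ln2 / t½ = 0.693147 / 44.5 = 0.01558 h⁻¹
Fraction remaining after one interval: r = e^(−kτ) = e^(−0.01558 × 83.1) = 0.2740
Before dose 2, 1 dose has been given (aged 1τ).
C_trough = C₀ × r = 0.4252 × 0.2740 = 0.1165 mg/L

0.117 mg/L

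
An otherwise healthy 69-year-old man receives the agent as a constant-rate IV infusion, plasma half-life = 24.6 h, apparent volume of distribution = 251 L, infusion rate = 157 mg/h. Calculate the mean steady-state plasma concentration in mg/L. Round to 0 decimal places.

k = ln2 / t½ = 0.693147 / 24.6 = 0.02818 h⁻¹
CL = k × Vd = 0.02818 × 251 = 7.073 L/h
At steady state Css = R₀ / CL = 157 / 7.073 = 22.20 mg/L

22 mg/L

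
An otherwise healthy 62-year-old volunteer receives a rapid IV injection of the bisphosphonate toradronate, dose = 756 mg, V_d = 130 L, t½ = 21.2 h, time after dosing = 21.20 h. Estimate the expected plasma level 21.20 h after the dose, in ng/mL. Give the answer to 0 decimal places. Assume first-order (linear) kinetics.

C₀ = Dose / Vd = 756.0 / 130 = 5.815 mg/L
k = ln2 / t½ = 0.693147 / 21.2 = 0.03270 h⁻¹
t / t½ = 21.20 / 21.2 = 1 half-lives
C = C₀ × (1/2)^1 = 5.815 × 0.5000 = 2.908 mg/L
Convert: 2.908 mg/L × 1000 = 2908 ng/mL

2908 ng/mL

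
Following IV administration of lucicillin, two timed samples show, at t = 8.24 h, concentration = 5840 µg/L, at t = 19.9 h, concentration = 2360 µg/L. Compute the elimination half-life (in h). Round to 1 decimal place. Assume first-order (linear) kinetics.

8.9 h

k = ln(C₁/C₂) / (t₂ − t₁) = ln(5840/2360) / (19.9 − 8.24)
  = 0.9061 / 11.66 = 0.07771 h⁻¹
t½ = ln2 / k = 0.693147 / 0.07771 = 8.920 h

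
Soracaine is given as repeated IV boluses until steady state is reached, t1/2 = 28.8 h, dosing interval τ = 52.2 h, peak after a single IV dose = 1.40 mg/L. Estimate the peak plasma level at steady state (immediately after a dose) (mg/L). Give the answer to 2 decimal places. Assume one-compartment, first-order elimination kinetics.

1.96 mg/L

k = ln2 / t½ = 0.693147 / 28.8 = 0.02407 h⁻¹
e^(−kτ) = e^(−0.02407 × 52.2) = 0.2847
Accumulation ratio R = 1 / (1 − e^(−kτ)) = 1 / (1 − 0.2847) = 1.398
Steady-state peak = C₀ × R = 1.40 × 1.398 = 1.957 mg/L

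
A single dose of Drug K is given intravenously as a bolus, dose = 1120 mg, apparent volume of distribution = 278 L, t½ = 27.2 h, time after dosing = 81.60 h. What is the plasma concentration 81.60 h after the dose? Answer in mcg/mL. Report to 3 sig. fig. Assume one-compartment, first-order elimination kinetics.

C₀ = Dose / Vd = 1120 / 278 = 4.029 mg/L
k = ln2 / t½ = 0.693147 / 27.2 = 0.02548 h⁻¹
t / t½ = 81.60 / 27.2 = 3 half-lives
C = C₀ × (1/2)^3 = 4.029 × 0.1250 = 0.5036 mg/L
(0.5036 mg/L = 0.5036 mcg/mL)

0.504 mcg/mL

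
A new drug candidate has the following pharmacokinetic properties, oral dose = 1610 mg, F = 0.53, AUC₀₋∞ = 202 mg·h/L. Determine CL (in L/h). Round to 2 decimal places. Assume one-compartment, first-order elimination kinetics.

4.22 L/h

CL = F·Dose / AUC = 0.53 × 1610 / 202 = 4.224 L/h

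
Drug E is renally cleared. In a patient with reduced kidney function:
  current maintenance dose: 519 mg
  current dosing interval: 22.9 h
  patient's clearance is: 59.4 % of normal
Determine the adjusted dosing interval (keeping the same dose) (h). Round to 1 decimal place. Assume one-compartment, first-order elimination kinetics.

To keep the same average steady-state level, dosing rate must scale with clearance.
CL ratio = 59.4 / 100 = 0.5940
New interval (same dose) = 22.9 / 0.5940 = 38.55 h

38.6 h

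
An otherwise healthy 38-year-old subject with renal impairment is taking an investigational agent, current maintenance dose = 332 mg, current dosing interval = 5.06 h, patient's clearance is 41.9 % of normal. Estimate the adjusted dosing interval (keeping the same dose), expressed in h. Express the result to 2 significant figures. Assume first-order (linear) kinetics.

12 h

To keep the same average steady-state level, dosing rate must scale with clearance.
CL ratio = 41.9 / 100 = 0.4190
New interval (same dose) = 5.06 / 0.4190 = 12.08 h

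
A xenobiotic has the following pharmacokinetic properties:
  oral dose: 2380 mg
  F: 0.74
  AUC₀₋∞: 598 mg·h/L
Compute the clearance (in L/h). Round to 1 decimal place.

2.9 L/h

CL = F·Dose / AUC = 0.74 × 2380 / 598 = 2.945 L/h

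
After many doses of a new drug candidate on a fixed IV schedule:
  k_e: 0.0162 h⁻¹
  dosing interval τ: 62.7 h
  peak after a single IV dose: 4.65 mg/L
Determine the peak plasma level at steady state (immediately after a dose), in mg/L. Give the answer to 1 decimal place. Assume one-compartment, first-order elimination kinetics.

e^(−kτ) = e^(−0.01620 × 62.7) = 0.3621
Accumulation ratio R = 1 / (1 − e^(−kτ)) = 1 / (1 − 0.3621) = 1.568
Steady-state peak = C₀ × R = 4.65 × 1.568 = 7.291 mg/L

7.3 mg/L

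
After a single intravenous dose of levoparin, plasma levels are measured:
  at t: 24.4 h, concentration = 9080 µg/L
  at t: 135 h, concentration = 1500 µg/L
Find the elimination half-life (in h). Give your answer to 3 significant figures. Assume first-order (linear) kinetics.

k = ln(C₁/C₂) / (t₂ − t₁) = ln(9080/1500) / (135 − 24.4)
  = 1.801 / 110.6 = 0.01628 h⁻¹
t½ = ln2 / k = 0.693147 / 0.01628 = 42.58 h

42.6 h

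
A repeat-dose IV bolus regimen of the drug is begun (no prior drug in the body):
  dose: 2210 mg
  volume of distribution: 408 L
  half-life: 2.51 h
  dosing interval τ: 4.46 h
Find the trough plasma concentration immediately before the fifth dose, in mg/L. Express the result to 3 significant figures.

2.22 mg/L

C₀ per dose = Dose / Vd = 2210 / 408 = 5.417 mg/L
k = ln2 / t½ = 0.693147 / 2.51 = 0.2762 h⁻¹
Fraction remaining after one interval: r = e^(−kτ) = e^(−0.2762 × 4.46) = 0.2918
Before dose 5, 4 doses have been given (aged 1τ, 2τ, 3τ, 4τ).
C_trough = C₀ × (r + r² + … + r^4) = C₀ × r(1−r^4)/(1−r)
        = 5.417 × 0.2918 × (1 − 0.007250) / (1 − 0.2918) = 2.216 mg/L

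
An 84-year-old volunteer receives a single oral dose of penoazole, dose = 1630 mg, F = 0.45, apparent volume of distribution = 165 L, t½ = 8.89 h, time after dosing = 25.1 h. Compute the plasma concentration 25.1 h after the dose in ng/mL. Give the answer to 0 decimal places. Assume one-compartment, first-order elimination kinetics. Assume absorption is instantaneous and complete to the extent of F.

628 ng/mL

Amount reaching circulation = F × Dose = 0.45 × 1630 = 733.5 mg
C₀ = F·Dose / Vd = 733.5 / 165 = 4.445 mg/L
k = ln2 / t½ = 0.693147 / 8.89 = 0.07797 h⁻¹
C = C₀ · e^(−k·t) = 4.445 × e^(−0.07797 × 25.1)
  = 4.445 × 0.1413 = 0.6281 mg/L
Convert: 0.6281 mg/L × 1000 = 628.1 ng/mL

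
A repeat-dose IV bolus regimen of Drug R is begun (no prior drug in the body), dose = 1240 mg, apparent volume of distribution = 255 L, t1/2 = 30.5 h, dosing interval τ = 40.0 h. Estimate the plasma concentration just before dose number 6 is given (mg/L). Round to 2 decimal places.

C₀ per dose = Dose / Vd = 1240 / 255 = 4.863 mg/L
k = ln2 / t½ = 0.693147 / 30.5 = 0.02273 h⁻¹
Fraction remaining after one interval: r = e^(−kτ) = e^(−0.02273 × 40.0) = 0.4028
Before dose 6, 5 doses have been given (aged 1τ, 2τ, 3τ, 4τ, 5τ).
C_trough = C₀ × (r + r² + … + r^5) = C₀ × r(1−r^5)/(1−r)
        = 4.863 × 0.4028 × (1 − 0.01060) / (1 − 0.4028) = 3.245 mg/L

3.25 mg/L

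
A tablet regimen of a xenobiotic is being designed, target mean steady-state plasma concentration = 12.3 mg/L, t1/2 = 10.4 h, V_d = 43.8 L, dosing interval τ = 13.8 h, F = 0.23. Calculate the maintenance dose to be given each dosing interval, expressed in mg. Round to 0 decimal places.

k = ln2 / t½ = 0.693147 / 10.4 = 0.06665 h⁻¹
CL = k × Vd = 0.06665 × 43.8 = 2.919 L/h
At steady state, F × (Dose/τ) = Css × CL.
Dose = Css × CL × τ / F = 12.3 × 2.919 × 13.8 / 0.23 = 2154 mg

2154 mg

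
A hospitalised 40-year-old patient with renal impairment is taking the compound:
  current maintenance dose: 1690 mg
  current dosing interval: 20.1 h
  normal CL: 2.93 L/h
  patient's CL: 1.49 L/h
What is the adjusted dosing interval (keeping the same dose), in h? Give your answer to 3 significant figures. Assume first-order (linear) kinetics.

To keep the same average steady-state level, dosing rate must scale with clearance.
CL ratio = 1.49 / 2.93 = 0.5085
New interval (same dose) = 20.1 / 0.5085 = 39.53 h

39.5 h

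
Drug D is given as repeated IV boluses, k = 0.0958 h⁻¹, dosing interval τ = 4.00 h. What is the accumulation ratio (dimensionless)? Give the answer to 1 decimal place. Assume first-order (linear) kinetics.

e^(−kτ) = e^(−0.09580 × 4.00) = 0.6817
Accumulation ratio R = 1 / (1 − e^(−kτ)) = 1 / (1 − 0.6817) = 3.142

3.1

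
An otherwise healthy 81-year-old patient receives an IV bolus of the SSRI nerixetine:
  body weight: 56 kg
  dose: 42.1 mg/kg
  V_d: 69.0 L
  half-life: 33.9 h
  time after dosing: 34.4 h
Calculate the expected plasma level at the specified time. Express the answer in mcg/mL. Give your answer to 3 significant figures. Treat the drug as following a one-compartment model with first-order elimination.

Total dose = 42.1 × 56 = 2358 mg
C₀ = Dose / Vd = 2358 / 69.0 = 34.17 mg/L
k = ln2 / t½ = 0.693147 / 33.9 = 0.02045 h⁻¹
C = C₀ · e^(−k·t) = 34.17 × e^(−0.02045 × 34.4)
  = 34.17 × 0.4949 = 16.91 mg/L
(16.91 mg/L = 16.91 mcg/mL)

16.9 mcg/mL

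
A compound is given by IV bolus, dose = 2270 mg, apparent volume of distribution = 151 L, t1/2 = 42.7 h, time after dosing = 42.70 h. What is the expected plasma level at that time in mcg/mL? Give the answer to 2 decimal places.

7.52 mcg/mL

C₀ = Dose / Vd = 2270 / 151 = 15.03 mg/L
k = ln2 / t½ = 0.693147 / 42.7 = 0.01623 h⁻¹
t / t½ = 42.70 / 42.7 = 1 half-lives
C = C₀ × (1/2)^1 = 15.03 × 0.5000 = 7.515 mg/L
(7.515 mg/L = 7.515 mcg/mL)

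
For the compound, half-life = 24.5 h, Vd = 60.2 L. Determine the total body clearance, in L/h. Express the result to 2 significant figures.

k = ln2 / t½ = 0.693147 / 24.5 = 0.02829 h⁻¹
CL = k × Vd = 0.02829 × 60.2 = 1.703 L/h

1.7 L/h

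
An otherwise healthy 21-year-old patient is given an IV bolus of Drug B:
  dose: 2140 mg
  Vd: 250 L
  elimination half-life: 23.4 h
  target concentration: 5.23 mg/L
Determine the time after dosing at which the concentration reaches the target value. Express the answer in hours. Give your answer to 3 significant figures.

16.6 h

C₀ = Dose / Vd = 2140 / 250 = 8.560 mg/L
k = ln2 / t½ = 0.693147 / 23.4 = 0.02962 h⁻¹
t = ln(C₀ / C) / k = ln(8.560 / 5.23) / 0.02962
  = ln(1.637) / 0.02962 = 0.4929 / 0.02962 = 16.64 h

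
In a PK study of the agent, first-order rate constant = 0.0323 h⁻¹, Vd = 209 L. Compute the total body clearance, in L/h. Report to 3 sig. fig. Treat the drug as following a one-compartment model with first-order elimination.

6.75 L/h

CL = k × Vd = 0.0323 × 209 = 6.751 L/h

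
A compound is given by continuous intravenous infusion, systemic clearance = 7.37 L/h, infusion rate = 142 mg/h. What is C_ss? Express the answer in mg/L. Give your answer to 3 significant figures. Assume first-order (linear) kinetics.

19.3 mg/L

At steady state Css = R₀ / CL = 142 / 7.370 = 19.27 mg/L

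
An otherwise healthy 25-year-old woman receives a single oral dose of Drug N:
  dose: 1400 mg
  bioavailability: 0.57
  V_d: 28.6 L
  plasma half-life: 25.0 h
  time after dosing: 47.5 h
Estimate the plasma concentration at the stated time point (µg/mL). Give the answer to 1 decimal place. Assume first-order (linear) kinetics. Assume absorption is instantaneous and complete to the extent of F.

Amount reaching circulation = F × Dose = 0.57 × 1400 = 798.0 mg
C₀ = F·Dose / Vd = 798.0 / 28.6 = 27.90 mg/L
k = ln2 / t½ = 0.693147 / 25.0 = 0.02773 h⁻¹
C = C₀ · e^(−k·t) = 27.90 × e^(−0.02773 × 47.5)
  = 27.90 × 0.2679 = 7.474 mg/L
(7.474 mg/L = 7.474 µg/mL)

7.5 µg/mL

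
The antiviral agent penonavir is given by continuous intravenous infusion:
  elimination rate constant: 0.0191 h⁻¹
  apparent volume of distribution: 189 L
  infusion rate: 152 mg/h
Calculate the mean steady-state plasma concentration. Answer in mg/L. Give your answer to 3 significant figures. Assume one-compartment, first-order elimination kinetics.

42.1 mg/L

CL = k × Vd = 0.01910 × 189 = 3.610 L/h
At steady state Css = R₀ / CL = 152 / 3.610 = 42.11 mg/L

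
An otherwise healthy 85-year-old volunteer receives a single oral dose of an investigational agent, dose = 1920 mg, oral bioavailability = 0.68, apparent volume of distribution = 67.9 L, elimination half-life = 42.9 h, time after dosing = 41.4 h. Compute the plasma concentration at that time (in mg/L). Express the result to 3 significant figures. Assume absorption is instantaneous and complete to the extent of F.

Amount reaching circulation = F × Dose = 0.68 × 1920 = 1306 mg
C₀ = F·Dose / Vd = 1306 / 67.9 = 19.23 mg/L
k = ln2 / t½ = 0.693147 / 42.9 = 0.01616 h⁻¹
C = C₀ · e^(−k·t) = 19.23 × e^(−0.01616 × 41.4)
  = 19.23 × 0.5122 = 9.850 mg/L

9.85 mg/L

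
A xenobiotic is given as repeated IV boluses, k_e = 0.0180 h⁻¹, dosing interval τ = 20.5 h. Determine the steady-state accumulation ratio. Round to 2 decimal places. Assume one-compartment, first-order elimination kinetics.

e^(−kτ) = e^(−0.01800 × 20.5) = 0.6914
Accumulation ratio R = 1 / (1 − e^(−kτ)) = 1 / (1 − 0.6914) = 3.240

3.24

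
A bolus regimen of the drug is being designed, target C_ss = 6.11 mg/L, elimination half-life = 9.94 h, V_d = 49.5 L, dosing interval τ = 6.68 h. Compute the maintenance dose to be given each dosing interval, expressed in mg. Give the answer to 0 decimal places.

141 mg

k = ln2 / t½ = 0.693147 / 9.94 = 0.06973 h⁻¹
CL = k × Vd = 0.06973 × 49.5 = 3.452 L/h
At steady state, Dose/τ = Css × CL.
Dose = Css × CL × τ = 6.11 × 3.452 × 6.68 = 140.9 mg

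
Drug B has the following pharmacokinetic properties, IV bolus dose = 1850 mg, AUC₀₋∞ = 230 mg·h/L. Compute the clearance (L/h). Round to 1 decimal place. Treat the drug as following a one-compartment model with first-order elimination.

CL = Dose / AUC = 1850 / 230 = 8.043 L/h

8.0 L/h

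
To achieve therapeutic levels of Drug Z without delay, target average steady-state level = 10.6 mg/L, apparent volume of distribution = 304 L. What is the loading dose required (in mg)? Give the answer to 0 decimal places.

3222 mg

LD = Css × Vd = 10.6 × 304 = 3222 mg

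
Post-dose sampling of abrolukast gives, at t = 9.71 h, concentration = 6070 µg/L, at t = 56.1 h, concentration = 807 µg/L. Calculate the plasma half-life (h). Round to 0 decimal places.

k = ln(C₁/C₂) / (t₂ − t₁) = ln(6070/807) / (56.1 − 9.71)
  = 2.018 / 46.39 = 0.04350 h⁻¹
t½ = ln2 / k = 0.693147 / 0.04350 = 15.93 h

16 h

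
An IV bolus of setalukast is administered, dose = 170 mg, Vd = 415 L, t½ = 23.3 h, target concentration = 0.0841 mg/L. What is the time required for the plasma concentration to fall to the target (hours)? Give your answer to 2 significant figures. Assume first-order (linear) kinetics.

C₀ = Dose / Vd = 170.0 / 415 = 0.4096 mg/L
k = ln2 / t½ = 0.693147 / 23.3 = 0.02975 h⁻¹
t = ln(C₀ / C) / k = ln(0.4096 / 0.0841) / 0.02975
  = ln(4.870) / 0.02975 = 1.583 / 0.02975 = 53.21 h

53 h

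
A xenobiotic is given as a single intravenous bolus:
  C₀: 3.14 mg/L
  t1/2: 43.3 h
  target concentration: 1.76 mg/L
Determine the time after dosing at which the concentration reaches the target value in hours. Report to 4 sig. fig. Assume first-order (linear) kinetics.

36.16 h

k = ln2 / t½ = 0.693147 / 43.3 = 0.01601 h⁻¹
t = ln(C₀ / C) / k = ln(3.140 / 1.76) / 0.01601
  = ln(1.784) / 0.01601 = 0.5789 / 0.01601 = 36.16 h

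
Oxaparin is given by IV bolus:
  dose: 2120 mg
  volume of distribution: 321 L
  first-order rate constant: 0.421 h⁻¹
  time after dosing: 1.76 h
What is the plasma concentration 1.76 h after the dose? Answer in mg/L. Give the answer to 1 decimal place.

C₀ = Dose / Vd = 2120 / 321 = 6.604 mg/L
C = C₀ · e^(−k·t) = 6.604 × e^(−0.4210 × 1.76)
  = 6.604 × 0.4767 = 3.148 mg/L

3.1 mg/L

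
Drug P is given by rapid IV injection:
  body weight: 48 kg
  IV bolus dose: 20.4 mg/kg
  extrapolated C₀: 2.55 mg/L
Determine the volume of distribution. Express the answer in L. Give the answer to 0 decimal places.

Dose = 20.4 × 48 = 979.2 mg
Vd = Dose / C₀ = 979.2 / 2.55 = 384.0 L

384 L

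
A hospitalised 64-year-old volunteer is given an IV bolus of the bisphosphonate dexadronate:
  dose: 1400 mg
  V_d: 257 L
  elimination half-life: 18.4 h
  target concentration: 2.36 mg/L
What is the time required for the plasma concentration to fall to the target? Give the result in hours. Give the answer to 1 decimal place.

C₀ = Dose / Vd = 1400 / 257 = 5.447 mg/L
k = ln2 / t½ = 0.693147 / 18.4 = 0.03767 h⁻¹
t = ln(C₀ / C) / k = ln(5.447 / 2.36) / 0.03767
  = ln(2.308) / 0.03767 = 0.8364 / 0.03767 = 22.20 h

22.2 h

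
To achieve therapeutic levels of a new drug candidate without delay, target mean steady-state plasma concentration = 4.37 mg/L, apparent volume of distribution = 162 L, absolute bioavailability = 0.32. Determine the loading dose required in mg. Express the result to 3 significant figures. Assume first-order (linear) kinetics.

2210 mg

LD = Css × Vd / F = 4.37 × 162 / 0.32 = 2212 mg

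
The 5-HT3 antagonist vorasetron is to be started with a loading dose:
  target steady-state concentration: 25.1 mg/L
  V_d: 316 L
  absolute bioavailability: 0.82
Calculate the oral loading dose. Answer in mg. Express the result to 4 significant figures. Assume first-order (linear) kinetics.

9673 mg

LD = Css × Vd / F = 25.1 × 316 / 0.82 = 9673 mg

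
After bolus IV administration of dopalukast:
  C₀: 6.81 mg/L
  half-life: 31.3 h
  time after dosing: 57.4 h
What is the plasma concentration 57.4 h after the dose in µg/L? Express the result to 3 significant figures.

1910 µg/L

k = ln2 / t½ = 0.693147 / 31.3 = 0.02215 h⁻¹
C = C₀ · e^(−k·t) = 6.810 × e^(−0.02215 × 57.4)
  = 6.810 × 0.2804 = 1.910 mg/L
Convert: 1.910 mg/L × 1000 = 1910 µg/L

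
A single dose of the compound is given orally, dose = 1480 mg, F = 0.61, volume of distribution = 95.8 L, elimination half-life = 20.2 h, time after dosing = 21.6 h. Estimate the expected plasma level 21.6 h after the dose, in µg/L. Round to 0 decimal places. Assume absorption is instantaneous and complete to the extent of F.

4491 µg/L

Amount reaching circulation = F × Dose = 0.61 × 1480 = 902.8 mg
C₀ = F·Dose / Vd = 902.8 / 95.8 = 9.424 mg/L
k = ln2 / t½ = 0.693147 / 20.2 = 0.03431 h⁻¹
C = C₀ · e^(−k·t) = 9.424 × e^(−0.03431 × 21.6)
  = 9.424 × 0.4766 = 4.491 mg/L
Convert: 4.491 mg/L × 1000 = 4491 µg/L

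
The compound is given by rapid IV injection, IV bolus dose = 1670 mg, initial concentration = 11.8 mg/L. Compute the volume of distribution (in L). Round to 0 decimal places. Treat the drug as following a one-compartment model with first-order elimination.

142 L

Vd = Dose / C₀ = 1670 / 11.8 = 141.5 L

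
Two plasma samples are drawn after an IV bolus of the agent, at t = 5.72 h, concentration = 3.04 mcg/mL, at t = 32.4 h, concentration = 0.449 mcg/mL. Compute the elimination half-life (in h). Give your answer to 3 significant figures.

9.67 h

k = ln(C₁/C₂) / (t₂ − t₁) = ln(3.04/0.449) / (32.4 − 5.72)
  = 1.913 / 26.68 = 0.07170 h⁻¹
t½ = ln2 / k = 0.693147 / 0.07170 = 9.667 h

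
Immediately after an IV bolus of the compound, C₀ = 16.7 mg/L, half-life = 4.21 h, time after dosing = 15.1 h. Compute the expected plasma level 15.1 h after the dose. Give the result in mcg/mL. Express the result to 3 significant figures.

k = ln2 / t½ = 0.693147 / 4.21 = 0.1646 h⁻¹
C = C₀ · e^(−k·t) = 16.70 × e^(−0.1646 × 15.1)
  = 16.70 × 0.08329 = 1.391 mg/L
(1.391 mg/L = 1.391 mcg/mL)

1.39 mcg/mL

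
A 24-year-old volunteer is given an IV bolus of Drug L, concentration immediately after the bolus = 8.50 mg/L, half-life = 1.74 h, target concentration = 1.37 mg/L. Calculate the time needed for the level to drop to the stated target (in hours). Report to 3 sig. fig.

4.58 h

k = ln2 / t½ = 0.693147 / 1.74 = 0.3984 h⁻¹
t = ln(C₀ / C) / k = ln(8.500 / 1.37) / 0.3984
  = ln(6.204) / 0.3984 = 1.825 / 0.3984 = 4.581 h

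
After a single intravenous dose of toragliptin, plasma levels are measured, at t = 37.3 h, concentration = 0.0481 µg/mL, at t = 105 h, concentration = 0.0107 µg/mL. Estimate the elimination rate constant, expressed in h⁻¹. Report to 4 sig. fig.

k = ln(C₁/C₂) / (t₂ − t₁) = ln(0.0481/0.0107) / (105 − 37.3)
  = 1.503 / 67.70 = 0.02220 h⁻¹

0.02220 h⁻¹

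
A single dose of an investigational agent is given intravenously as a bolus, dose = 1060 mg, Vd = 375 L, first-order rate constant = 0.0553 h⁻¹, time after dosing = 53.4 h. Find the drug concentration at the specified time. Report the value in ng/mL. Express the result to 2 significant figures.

C₀ = Dose / Vd = 1060 / 375 = 2.827 mg/L
C = C₀ · e^(−k·t) = 2.827 × e^(−0.05530 × 53.4)
  = 2.827 × 0.05218 = 0.1475 mg/L
Convert: 0.1475 mg/L × 1000 = 147.5 ng/mL

150 ng/mL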